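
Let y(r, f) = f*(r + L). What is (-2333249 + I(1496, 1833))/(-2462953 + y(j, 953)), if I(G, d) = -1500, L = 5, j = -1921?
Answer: 2334749/4288901 ≈ 0.54437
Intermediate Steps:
y(r, f) = f*(5 + r) (y(r, f) = f*(r + 5) = f*(5 + r))
(-2333249 + I(1496, 1833))/(-2462953 + y(j, 953)) = (-2333249 - 1500)/(-2462953 + 953*(5 - 1921)) = -2334749/(-2462953 + 953*(-1916)) = -2334749/(-2462953 - 1825948) = -2334749/(-4288901) = -2334749*(-1/4288901) = 2334749/4288901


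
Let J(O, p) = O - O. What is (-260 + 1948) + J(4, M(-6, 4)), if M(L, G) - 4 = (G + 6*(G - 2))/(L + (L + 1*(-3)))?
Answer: 1688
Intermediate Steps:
M(L, G) = 4 + (-12 + 7*G)/(-3 + 2*L) (M(L, G) = 4 + (G + 6*(G - 2))/(L + (L + 1*(-3))) = 4 + (G + 6*(-2 + G))/(L + (L - 3)) = 4 + (G + (-12 + 6*G))/(L + (-3 + L)) = 4 + (-12 + 7*G)/(-3 + 2*L))
J(O, p) = 0
(-260 + 1948) + J(4, M(-6, 4)) = (-260 + 1948) + 0 = 1688 + 0 = 1688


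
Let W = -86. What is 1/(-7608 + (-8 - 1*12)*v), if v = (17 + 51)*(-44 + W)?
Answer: 1/169192 ≈ 5.9104e-6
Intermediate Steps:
v = -8840 (v = (17 + 51)*(-44 - 86) = 68*(-130) = -8840)
1/(-7608 + (-8 - 1*12)*v) = 1/(-7608 + (-8 - 1*12)*(-8840)) = 1/(-7608 + (-8 - 12)*(-8840)) = 1/(-7608 - 20*(-8840)) = 1/(-7608 + 176800) = 1/169192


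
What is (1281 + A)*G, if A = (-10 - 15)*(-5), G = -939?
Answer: -1320234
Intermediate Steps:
A = 125 (A = -25*(-5) = 125)
(1281 + A)*G = (1281 + 125)*(-939) = 1406*(-939) = -1320234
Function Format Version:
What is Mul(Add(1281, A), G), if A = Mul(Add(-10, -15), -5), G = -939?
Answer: -1320234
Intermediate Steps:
A = 125 (A = Mul(-25, -5) = 125)
Mul(Add(1281, A), G) = Mul(Add(1281, 125), -939) = Mul(1406, -939) = -1320234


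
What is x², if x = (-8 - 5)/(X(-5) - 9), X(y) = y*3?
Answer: 169/576 ≈ 0.29340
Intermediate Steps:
X(y) = 3*y
x = 13/24 (x = (-8 - 5)/(3*(-5) - 9) = -13/(-15 - 9) = -13/(-24) = -13*(-1/24) = 13/24 ≈ 0.54167)
x² = (13/24)² = 169/576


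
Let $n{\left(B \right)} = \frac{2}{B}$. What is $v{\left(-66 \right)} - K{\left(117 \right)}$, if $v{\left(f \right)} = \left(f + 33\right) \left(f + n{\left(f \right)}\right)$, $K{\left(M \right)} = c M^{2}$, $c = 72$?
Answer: $-983429$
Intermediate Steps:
$K{\left(M \right)} = 72 M^{2}$
$v{\left(f \right)} = \left(33 + f\right) \left(f + \frac{2}{f}\right)$ ($v{\left(f \right)} = \left(f + 33\right) \left(f + \frac{2}{f}\right) = \left(33 + f\right) \left(f + \frac{2}{f}\right)$)
$v{\left(-66 \right)} - K{\left(117 \right)} = \left(2 + \left(-66\right)^{2} + 33 \left(-66\right) + \frac{66}{-66}\right) - 72 \cdot 117^{2} = \left(2 + 4356 - 2178 + 66 \left(- \frac{1}{66}\right)\right) - 72 \cdot 13689 = \left(2 + 4356 - 2178 - 1\right) - 985608 = 2179 - 985608 = -983429$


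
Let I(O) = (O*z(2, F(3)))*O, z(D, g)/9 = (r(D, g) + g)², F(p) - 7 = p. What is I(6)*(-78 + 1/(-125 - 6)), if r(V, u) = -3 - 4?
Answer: -29798604/131 ≈ -2.2747e+5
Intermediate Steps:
F(p) = 7 + p
r(V, u) = -7
z(D, g) = 9*(-7 + g)²
I(O) = 81*O² (I(O) = (O*(9*(-7 + (7 + 3))²))*O = (O*(9*(-7 + 10)²))*O = (O*(9*3²))*O = (O*(9*9))*O = (O*81)*O = (81*O)*O = 81*O²)
I(6)*(-78 + 1/(-125 - 6)) = (81*6²)*(-78 + 1/(-125 - 6)) = (81*36)*(-78 + 1/(-131)) = 2916*(-78 - 1/131) = 2916*(-10219/131) = -29798604/131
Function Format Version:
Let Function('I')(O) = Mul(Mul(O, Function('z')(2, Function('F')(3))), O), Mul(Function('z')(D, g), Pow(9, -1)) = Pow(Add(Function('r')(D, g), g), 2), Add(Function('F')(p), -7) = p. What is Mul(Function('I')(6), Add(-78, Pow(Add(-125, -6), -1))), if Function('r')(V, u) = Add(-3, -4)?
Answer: Rational(-29798604, 131) ≈ -2.2747e+5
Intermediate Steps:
Function('F')(p) = Add(7, p)
Function('r')(V, u) = -7
Function('z')(D, g) = Mul(9, Pow(Add(-7, g), 2))
Function('I')(O) = Mul(81, Pow(O, 2)) (Function('I')(O) = Mul(Mul(O, Mul(9, Pow(Add(-7, Add(7, 3)), 2))), O) = Mul(Mul(O, Mul(9, Pow(Add(-7, 10), 2))), O) = Mul(Mul(O, Mul(9, Pow(3, 2))), O) = Mul(Mul(O, Mul(9, 9)), O) = Mul(Mul(O, 81), O) = Mul(Mul(81, O), O) = Mul(81, Pow(O, 2)))
Mul(Function('I')(6), Add(-78, Pow(Add(-125, -6), -1))) = Mul(Mul(81, Pow(6, 2)), Add(-78, Pow(Add(-125, -6), -1))) = Mul(Mul(81, 36), Add(-78, Pow(-131, -1))) = Mul(2916, Add(-78, Rational(-1, 131))) = Mul(2916, Rational(-10219, 131)) = Rational(-29798604, 131)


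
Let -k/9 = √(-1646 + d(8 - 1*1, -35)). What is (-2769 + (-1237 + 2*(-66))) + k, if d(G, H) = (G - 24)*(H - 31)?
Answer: -4138 - 18*I*√131 ≈ -4138.0 - 206.02*I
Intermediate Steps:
d(G, H) = (-31 + H)*(-24 + G) (d(G, H) = (-24 + G)*(-31 + H) = (-31 + H)*(-24 + G))
k = -18*I*√131 (k = -9*√(-1646 + (744 - 31*(8 - 1*1) - 24*(-35) + (8 - 1*1)*(-35))) = -9*√(-1646 + (744 - 31*(8 - 1) + 840 + (8 - 1)*(-35))) = -9*√(-1646 + (744 - 31*7 + 840 + 7*(-35))) = -9*√(-1646 + (744 - 217 + 840 - 245)) = -9*√(-1646 + 1122) = -18*I*√131 ≈ -206.02*I)
(-2769 + (-1237 + 2*(-66))) + k = (-2769 + (-1237 + 2*(-66))) - 18*I*√131 = (-2769 + (-1237 - 132)) - 18*I*√131 = (-2769 - 1369) - 18*I*√131 = -4138 - 18*I*√131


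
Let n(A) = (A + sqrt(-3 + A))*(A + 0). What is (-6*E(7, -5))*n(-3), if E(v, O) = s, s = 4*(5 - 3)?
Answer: -432 + 144*I*sqrt(6) ≈ -432.0 + 352.73*I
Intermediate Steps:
s = 8 (s = 4*2 = 8)
E(v, O) = 8
n(A) = A*(A + sqrt(-3 + A)) (n(A) = (A + sqrt(-3 + A))*A = A*(A + sqrt(-3 + A)))
(-6*E(7, -5))*n(-3) = (-6*8)*(-3*(-3 + sqrt(-3 - 3))) = -(-144)*(-3 + sqrt(-6)) = -(-144)*(-3 + I*sqrt(6)) = -48*(9 - 3*I*sqrt(6)) = -432 + 144*I*sqrt(6)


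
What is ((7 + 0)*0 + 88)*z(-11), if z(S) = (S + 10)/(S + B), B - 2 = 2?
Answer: 88/7 ≈ 12.571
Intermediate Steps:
B = 4 (B = 2 + 2 = 4)
z(S) = (10 + S)/(4 + S) (z(S) = (S + 10)/(S + 4) = (10 + S)/(4 + S))
((7 + 0)*0 + 88)*z(-11) = ((7 + 0)*0 + 88)*((10 - 11)/(4 - 11)) = (7*0 + 88)*(-1/(-7)) = (0 + 88)*(-⅐*(-1)) = 88*(⅐) = 88/7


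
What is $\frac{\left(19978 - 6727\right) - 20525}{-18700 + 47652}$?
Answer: $- \frac{3637}{14476} \approx -0.25124$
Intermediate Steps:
$\frac{\left(19978 - 6727\right) - 20525}{-18700 + 47652} = \frac{\left(19978 - 6727\right) - 20525}{28952} = \left(13251 - 20525\right) \frac{1}{28952} = \left(-7274\right) \frac{1}{28952} = - \frac{3637}{14476}$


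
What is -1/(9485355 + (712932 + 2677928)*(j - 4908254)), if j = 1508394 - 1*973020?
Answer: 1/14827814391445 ≈ 6.7441e-14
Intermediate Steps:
j = 535374 (j = 1508394 - 973020 = 535374)
-1/(9485355 + (712932 + 2677928)*(j - 4908254)) = -1/(9485355 + (712932 + 2677928)*(535374 - 4908254)) = -1/(9485355 + 3390860*(-4372880)) = -1/(9485355 - 14827823876800) = -1/(-14827814391445) = -1*(-1/14827814391445) = 1/14827814391445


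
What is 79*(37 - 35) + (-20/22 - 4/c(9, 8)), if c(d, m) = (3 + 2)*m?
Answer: 17269/110 ≈ 156.99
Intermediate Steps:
c(d, m) = 5*m
79*(37 - 35) + (-20/22 - 4/c(9, 8)) = 79*(37 - 35) + (-20/22 - 4/(5*8)) = 79*2 + (-20*1/22 - 4/40) = 158 + (-10/11 - 4*1/40) = 158 + (-10/11 - ⅒) = 158 - 111/110 = 17269/110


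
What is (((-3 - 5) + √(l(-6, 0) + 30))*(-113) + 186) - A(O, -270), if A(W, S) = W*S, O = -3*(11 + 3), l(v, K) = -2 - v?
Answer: -10250 - 113*√34 ≈ -10909.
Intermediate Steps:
O = -42 (O = -3*14 = -42)
A(W, S) = S*W
(((-3 - 5) + √(l(-6, 0) + 30))*(-113) + 186) - A(O, -270) = (((-3 - 5) + √((-2 - 1*(-6)) + 30))*(-113) + 186) - (-270)*(-42) = ((-8 + √((-2 + 6) + 30))*(-113) + 186) - 1*11340 = ((-8 + √(4 + 30))*(-113) + 186) - 11340 = ((-8 + √34)*(-113) + 186) - 11340 = ((904 - 113*√34) + 186) - 11340 = (1090 - 113*√34) - 11340 = -10250 - 113*√34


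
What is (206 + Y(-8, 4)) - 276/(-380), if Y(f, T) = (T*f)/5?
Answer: 19031/95 ≈ 200.33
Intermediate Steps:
Y(f, T) = T*f/5 (Y(f, T) = (T*f)*(⅕) = T*f/5)
(206 + Y(-8, 4)) - 276/(-380) = (206 + (⅕)*4*(-8)) - 276/(-380) = (206 - 32/5) - 276*(-1/380) = 998/5 + 69/95 = 19031/95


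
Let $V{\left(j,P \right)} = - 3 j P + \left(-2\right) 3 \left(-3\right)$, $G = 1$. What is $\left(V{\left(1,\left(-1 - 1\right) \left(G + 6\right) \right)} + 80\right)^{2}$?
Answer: $19600$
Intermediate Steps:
$V{\left(j,P \right)} = 18 - 3 P j$ ($V{\left(j,P \right)} = - 3 P j - -18 = - 3 P j + 18 = 18 - 3 P j$)
$\left(V{\left(1,\left(-1 - 1\right) \left(G + 6\right) \right)} + 80\right)^{2} = \left(\left(18 - 3 \left(-1 - 1\right) \left(1 + 6\right) 1\right) + 80\right)^{2} = \left(\left(18 - 3 \left(\left(-2\right) 7\right) 1\right) + 80\right)^{2} = \left(\left(18 - \left(-42\right) 1\right) + 80\right)^{2} = \left(\left(18 + 42\right) + 80\right)^{2} = \left(60 + 80\right)^{2} = 140^{2} = 19600$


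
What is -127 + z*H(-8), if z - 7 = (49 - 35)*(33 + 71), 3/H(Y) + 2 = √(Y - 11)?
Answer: -11699/23 - 4389*I*√19/23 ≈ -508.65 - 831.79*I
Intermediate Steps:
H(Y) = 3/(-2 + √(-11 + Y)) (H(Y) = 3/(-2 + √(Y - 11)) = 3/(-2 + √(-11 + Y)))
z = 1463 (z = 7 + (49 - 35)*(33 + 71) = 7 + 14*104 = 7 + 1456 = 1463)
-127 + z*H(-8) = -127 + 1463*(3/(-2 + √(-11 - 8))) = -127 + 1463*(3/(-2 + √(-19))) = -127 + 1463*(3/(-2 + I*√19)) = -127 + 4389/(-2 + I*√19)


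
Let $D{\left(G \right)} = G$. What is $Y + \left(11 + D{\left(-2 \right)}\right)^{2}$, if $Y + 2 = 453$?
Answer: $532$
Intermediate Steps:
$Y = 451$ ($Y = -2 + 453 = 451$)
$Y + \left(11 + D{\left(-2 \right)}\right)^{2} = 451 + \left(11 - 2\right)^{2} = 451 + 9^{2} = 451 + 81 = 532$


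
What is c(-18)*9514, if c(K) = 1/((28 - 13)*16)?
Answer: 4757/120 ≈ 39.642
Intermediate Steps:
c(K) = 1/240 (c(K) = (1/16)/15 = (1/15)*(1/16) = 1/240)
c(-18)*9514 = (1/240)*9514 = 4757/120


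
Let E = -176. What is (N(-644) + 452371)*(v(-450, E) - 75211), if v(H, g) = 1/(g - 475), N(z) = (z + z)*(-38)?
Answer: -8181855502010/217 ≈ -3.7704e+10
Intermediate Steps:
N(z) = -76*z (N(z) = (2*z)*(-38) = -76*z)
v(H, g) = 1/(-475 + g)
(N(-644) + 452371)*(v(-450, E) - 75211) = (-76*(-644) + 452371)*(1/(-475 - 176) - 75211) = (48944 + 452371)*(1/(-651) - 75211) = 501315*(-1/651 - 75211) = 501315*(-48962362/651) = -8181855502010/217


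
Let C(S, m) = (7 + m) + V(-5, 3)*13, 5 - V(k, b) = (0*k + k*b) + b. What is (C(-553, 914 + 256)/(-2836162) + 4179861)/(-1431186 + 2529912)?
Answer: 987896911007/259680410801 ≈ 3.8043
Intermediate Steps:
V(k, b) = 5 - b - b*k (V(k, b) = 5 - ((0*k + k*b) + b) = 5 - ((0 + b*k) + b) = 5 - (b*k + b) = 5 - (b + b*k) = 5 + (-b - b*k) = 5 - b - b*k)
C(S, m) = 228 + m (C(S, m) = (7 + m) + (5 - 1*3 - 1*3*(-5))*13 = (7 + m) + (5 - 3 + 15)*13 = (7 + m) + 17*13 = (7 + m) + 221 = 228 + m)
(C(-553, 914 + 256)/(-2836162) + 4179861)/(-1431186 + 2529912) = ((228 + (914 + 256))/(-2836162) + 4179861)/(-1431186 + 2529912) = ((228 + 1170)*(-1/2836162) + 4179861)/1098726 = (1398*(-1/2836162) + 4179861)*(1/1098726) = (-699/1418081 + 4179861)*(1/1098726) = (5927381466042/1418081)*(1/1098726) = 987896911007/259680410801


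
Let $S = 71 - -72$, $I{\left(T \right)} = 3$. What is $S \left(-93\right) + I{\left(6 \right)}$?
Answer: $-13296$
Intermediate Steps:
$S = 143$ ($S = 71 + 72 = 143$)
$S \left(-93\right) + I{\left(6 \right)} = 143 \left(-93\right) + 3 = -13299 + 3 = -13296$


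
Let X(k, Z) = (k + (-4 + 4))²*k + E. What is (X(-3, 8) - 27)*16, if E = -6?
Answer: -960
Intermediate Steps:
X(k, Z) = -6 + k³ (X(k, Z) = (k + (-4 + 4))²*k - 6 = (k + 0)²*k - 6 = k²*k - 6 = k³ - 6 = -6 + k³)
(X(-3, 8) - 27)*16 = ((-6 + (-3)³) - 27)*16 = ((-6 - 27) - 27)*16 = (-33 - 27)*16 = -60*16 = -960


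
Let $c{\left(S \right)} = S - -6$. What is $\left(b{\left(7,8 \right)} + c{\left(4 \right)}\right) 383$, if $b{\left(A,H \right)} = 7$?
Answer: $6511$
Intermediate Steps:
$c{\left(S \right)} = 6 + S$ ($c{\left(S \right)} = S + 6 = 6 + S$)
$\left(b{\left(7,8 \right)} + c{\left(4 \right)}\right) 383 = \left(7 + \left(6 + 4\right)\right) 383 = \left(7 + 10\right) 383 = 17 \cdot 383 = 6511$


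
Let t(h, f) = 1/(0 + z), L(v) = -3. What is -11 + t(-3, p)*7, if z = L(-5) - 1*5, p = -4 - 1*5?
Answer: -95/8 ≈ -11.875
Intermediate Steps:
p = -9 (p = -4 - 5 = -9)
z = -8 (z = -3 - 1*5 = -3 - 5 = -8)
t(h, f) = -1/8 (t(h, f) = 1/(0 - 8) = 1/(-8) = -1/8)
-11 + t(-3, p)*7 = -11 - 1/8*7 = -11 - 7/8 = -95/8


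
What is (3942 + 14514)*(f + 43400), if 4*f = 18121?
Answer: 884600694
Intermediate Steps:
f = 18121/4 (f = (1/4)*18121 = 18121/4 ≈ 4530.3)
(3942 + 14514)*(f + 43400) = (3942 + 14514)*(18121/4 + 43400) = 18456*(191721/4) = 884600694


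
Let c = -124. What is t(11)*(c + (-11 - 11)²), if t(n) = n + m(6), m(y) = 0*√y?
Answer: 3960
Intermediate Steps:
m(y) = 0
t(n) = n (t(n) = n + 0 = n)
t(11)*(c + (-11 - 11)²) = 11*(-124 + (-11 - 11)²) = 11*(-124 + (-22)²) = 11*(-124 + 484) = 11*360 = 3960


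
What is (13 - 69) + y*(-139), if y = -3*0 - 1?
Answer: 83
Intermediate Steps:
y = -1 (y = 0 - 1 = -1)
(13 - 69) + y*(-139) = (13 - 69) - 1*(-139) = -56 + 139 = 83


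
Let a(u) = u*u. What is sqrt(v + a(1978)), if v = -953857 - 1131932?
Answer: sqrt(1826695) ≈ 1351.6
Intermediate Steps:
a(u) = u**2
v = -2085789
sqrt(v + a(1978)) = sqrt(-2085789 + 1978**2) = sqrt(-2085789 + 3912484) = sqrt(1826695)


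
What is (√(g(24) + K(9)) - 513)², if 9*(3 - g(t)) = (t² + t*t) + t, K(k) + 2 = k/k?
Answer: (1539 - I*√1158)²/9 ≈ 2.6304e+5 - 11638.0*I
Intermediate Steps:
K(k) = -1 (K(k) = -2 + k/k = -2 + 1 = -1)
g(t) = 3 - 2*t²/9 - t/9 (g(t) = 3 - ((t² + t*t) + t)/9 = 3 - ((t² + t²) + t)/9 = 3 - (2*t² + t)/9 = 3 - (t + 2*t²)/9 = 3 + (-2*t²/9 - t/9) = 3 - 2*t²/9 - t/9)
(√(g(24) + K(9)) - 513)² = (√((3 - 2/9*24² - ⅑*24) - 1) - 513)² = (√((3 - 2/9*576 - 8/3) - 1) - 513)² = (√((3 - 128 - 8/3) - 1) - 513)² = (√(-383/3 - 1) - 513)² = (√(-386/3) - 513)² = (I*√1158/3 - 513)² = (-513 + I*√1158/3)²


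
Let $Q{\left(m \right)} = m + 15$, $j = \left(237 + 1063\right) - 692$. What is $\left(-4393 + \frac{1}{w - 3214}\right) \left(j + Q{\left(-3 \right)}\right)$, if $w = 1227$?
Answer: $- \frac{5411913040}{1987} \approx -2.7237 \cdot 10^{6}$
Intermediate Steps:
$j = 608$ ($j = 1300 - 692 = 608$)
$Q{\left(m \right)} = 15 + m$
$\left(-4393 + \frac{1}{w - 3214}\right) \left(j + Q{\left(-3 \right)}\right) = \left(-4393 + \frac{1}{1227 - 3214}\right) \left(608 + \left(15 - 3\right)\right) = \left(-4393 + \frac{1}{-1987}\right) \left(608 + 12\right) = \left(-4393 - \frac{1}{1987}\right) 620 = \left(- \frac{8728892}{1987}\right) 620 = - \frac{5411913040}{1987}$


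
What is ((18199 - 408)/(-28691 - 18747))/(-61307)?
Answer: 17791/2908281466 ≈ 6.1174e-6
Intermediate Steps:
((18199 - 408)/(-28691 - 18747))/(-61307) = (17791/(-47438))*(-1/61307) = (17791*(-1/47438))*(-1/61307) = -17791/47438*(-1/61307) = 17791/2908281466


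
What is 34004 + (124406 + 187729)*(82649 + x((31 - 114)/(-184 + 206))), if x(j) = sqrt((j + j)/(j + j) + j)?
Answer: 25797679619 + 312135*I*sqrt(1342)/22 ≈ 2.5798e+10 + 5.1975e+5*I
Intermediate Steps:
x(j) = sqrt(1 + j) (x(j) = sqrt((2*j)/((2*j)) + j) = sqrt((2*j)*(1/(2*j)) + j) = sqrt(1 + j))
34004 + (124406 + 187729)*(82649 + x((31 - 114)/(-184 + 206))) = 34004 + (124406 + 187729)*(82649 + sqrt(1 + (31 - 114)/(-184 + 206))) = 34004 + 312135*(82649 + sqrt(1 - 83/22)) = 34004 + 312135*(82649 + sqrt(-61/22)) = 34004 + 312135*(82649 + I*sqrt(1342)/22) = 34004 + (25797645615 + 312135*I*sqrt(1342)/22) = 25797679619 + 312135*I*sqrt(1342)/22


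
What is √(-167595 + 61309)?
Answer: I*√106286 ≈ 326.02*I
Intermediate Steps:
√(-167595 + 61309) = √(-106286) = I*√106286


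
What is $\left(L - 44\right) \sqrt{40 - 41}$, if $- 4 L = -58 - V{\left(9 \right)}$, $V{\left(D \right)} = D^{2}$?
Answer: $- \frac{37 i}{4} \approx - 9.25 i$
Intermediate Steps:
$L = \frac{139}{4}$ ($L = - \frac{-58 - 9^{2}}{4} = - \frac{-58 - 81}{4} = \left(- \frac{1}{4}\right) \left(-139\right) = \frac{139}{4} \approx 34.75$)
$\left(L - 44\right) \sqrt{40 - 41} = \left(\frac{139}{4} - 44\right) \sqrt{40 - 41} = \left(\frac{139}{4} - 44\right) \sqrt{-1} = - \frac{37 i}{4}$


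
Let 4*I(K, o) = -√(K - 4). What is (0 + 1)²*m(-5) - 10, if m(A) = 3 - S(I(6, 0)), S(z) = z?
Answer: -7 + √2/4 ≈ -6.6464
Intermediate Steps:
I(K, o) = -√(-4 + K)/4 (I(K, o) = (-√(K - 4))/4 = (-√(-4 + K))/4 = -√(-4 + K)/4)
m(A) = 3 + √2/4 (m(A) = 3 - (-1)*√(-4 + 6)/4 = 3 - (-1)*√2/4 = 3 + √2/4)
(0 + 1)²*m(-5) - 10 = (0 + 1)²*(3 + √2/4) - 10 = 1²*(3 + √2/4) - 10 = 1*(3 + √2/4) - 10 = (3 + √2/4) - 10 = -7 + √2/4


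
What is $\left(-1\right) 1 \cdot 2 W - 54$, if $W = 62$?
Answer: $-178$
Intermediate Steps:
$\left(-1\right) 1 \cdot 2 W - 54 = \left(-1\right) 1 \cdot 2 \cdot 62 - 54 = \left(-1\right) 2 \cdot 62 - 54 = \left(-2\right) 62 - 54 = -124 - 54 = -178$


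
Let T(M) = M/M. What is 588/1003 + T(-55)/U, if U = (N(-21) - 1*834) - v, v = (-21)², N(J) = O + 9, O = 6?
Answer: 739877/1263780 ≈ 0.58545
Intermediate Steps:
N(J) = 15 (N(J) = 6 + 9 = 15)
T(M) = 1
v = 441
U = -1260 (U = (15 - 1*834) - 1*441 = (15 - 834) - 441 = -819 - 441 = -1260)
588/1003 + T(-55)/U = 588/1003 + 1/(-1260) = 588*(1/1003) + 1*(-1/1260) = 588/1003 - 1/1260 = 739877/1263780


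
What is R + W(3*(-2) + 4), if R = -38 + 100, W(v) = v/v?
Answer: 63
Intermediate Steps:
W(v) = 1
R = 62
R + W(3*(-2) + 4) = 62 + 1 = 63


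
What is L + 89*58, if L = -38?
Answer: 5124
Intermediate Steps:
L + 89*58 = -38 + 89*58 = -38 + 5162 = 5124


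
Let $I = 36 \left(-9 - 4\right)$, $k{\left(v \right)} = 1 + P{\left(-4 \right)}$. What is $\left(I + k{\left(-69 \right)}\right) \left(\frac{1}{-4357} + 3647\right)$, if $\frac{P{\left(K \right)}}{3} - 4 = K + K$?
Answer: $- \frac{7611299462}{4357} \approx -1.7469 \cdot 10^{6}$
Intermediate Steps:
$P{\left(K \right)} = 12 + 6 K$ ($P{\left(K \right)} = 12 + 3 \left(K + K\right) = 12 + 3 \cdot 2 K = 12 + 6 K$)
$k{\left(v \right)} = -11$ ($k{\left(v \right)} = 1 + \left(12 + 6 \left(-4\right)\right) = 1 + \left(12 - 24\right) = 1 - 12 = -11$)
$I = -468$ ($I = 36 \left(-13\right) = -468$)
$\left(I + k{\left(-69 \right)}\right) \left(\frac{1}{-4357} + 3647\right) = \left(-468 - 11\right) \left(\frac{1}{-4357} + 3647\right) = - 479 \left(- \frac{1}{4357} + 3647\right) = \left(-479\right) \frac{15889978}{4357} = - \frac{7611299462}{4357}$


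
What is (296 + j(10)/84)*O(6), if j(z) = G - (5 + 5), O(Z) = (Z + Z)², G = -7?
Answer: 298164/7 ≈ 42595.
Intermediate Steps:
O(Z) = 4*Z² (O(Z) = (2*Z)² = 4*Z²)
j(z) = -17 (j(z) = -7 - (5 + 5) = -7 - 1*10 = -7 - 10 = -17)
(296 + j(10)/84)*O(6) = (296 - 17/84)*(4*6²) = (296 - 17*1/84)*(4*36) = (296 - 17/84)*144 = (24847/84)*144 = 298164/7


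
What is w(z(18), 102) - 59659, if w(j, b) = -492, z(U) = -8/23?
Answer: -60151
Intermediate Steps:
z(U) = -8/23 (z(U) = -8*1/23 = -8/23)
w(z(18), 102) - 59659 = -492 - 59659 = -60151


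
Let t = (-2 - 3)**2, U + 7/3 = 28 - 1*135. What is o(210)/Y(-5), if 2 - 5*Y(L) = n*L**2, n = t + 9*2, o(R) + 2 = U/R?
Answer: 794/67599 ≈ 0.011746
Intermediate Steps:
U = -328/3 (U = -7/3 + (28 - 1*135) = -7/3 + (28 - 135) = -7/3 - 107 = -328/3 ≈ -109.33)
t = 25 (t = (-5)**2 = 25)
o(R) = -2 - 328/(3*R)
n = 43 (n = 25 + 9*2 = 25 + 18 = 43)
Y(L) = 2/5 - 43*L**2/5
o(210)/Y(-5) = (-2 - 328/3/210)/(2/5 - 43/5*(-5)**2) = (-2 - 328/3*1/210)/(2/5 - 43/5*25) = (-2 - 164/315)/(2/5 - 215) = -794/(315*(-1073/5)) = -794/315*(-5/1073) = 794/67599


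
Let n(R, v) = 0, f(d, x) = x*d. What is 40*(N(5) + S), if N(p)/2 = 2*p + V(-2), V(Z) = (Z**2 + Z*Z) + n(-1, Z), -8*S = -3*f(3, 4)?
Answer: 1620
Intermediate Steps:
f(d, x) = d*x
S = 9/2 (S = -(-3)*3*4/8 = -(-3)*12/8 = -1/8*(-36) = 9/2 ≈ 4.5000)
V(Z) = 2*Z**2 (V(Z) = (Z**2 + Z*Z) + 0 = (Z**2 + Z**2) + 0 = 2*Z**2 + 0 = 2*Z**2)
N(p) = 16 + 4*p (N(p) = 2*(2*p + 2*(-2)**2) = 2*(2*p + 2*4) = 2*(2*p + 8) = 2*(8 + 2*p) = 16 + 4*p)
40*(N(5) + S) = 40*((16 + 4*5) + 9/2) = 40*((16 + 20) + 9/2) = 40*(36 + 9/2) = 40*(81/2) = 1620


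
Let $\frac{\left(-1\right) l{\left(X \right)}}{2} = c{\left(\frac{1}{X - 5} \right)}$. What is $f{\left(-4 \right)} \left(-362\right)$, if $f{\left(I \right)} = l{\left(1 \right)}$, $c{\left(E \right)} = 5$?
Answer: $3620$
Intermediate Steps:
$l{\left(X \right)} = -10$ ($l{\left(X \right)} = \left(-2\right) 5 = -10$)
$f{\left(I \right)} = -10$
$f{\left(-4 \right)} \left(-362\right) = \left(-10\right) \left(-362\right) = 3620$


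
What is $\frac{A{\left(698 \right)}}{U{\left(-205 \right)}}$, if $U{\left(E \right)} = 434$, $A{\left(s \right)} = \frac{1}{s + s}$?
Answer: $\frac{1}{605864} \approx 1.6505 \cdot 10^{-6}$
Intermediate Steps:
$A{\left(s \right)} = \frac{1}{2 s}$
$\frac{A{\left(698 \right)}}{U{\left(-205 \right)}} = \frac{\frac{1}{2} \cdot \frac{1}{698}}{434} = \frac{1}{2} \cdot \frac{1}{698} \cdot \frac{1}{434} = \frac{1}{1396} \cdot \frac{1}{434} = \frac{1}{605864}$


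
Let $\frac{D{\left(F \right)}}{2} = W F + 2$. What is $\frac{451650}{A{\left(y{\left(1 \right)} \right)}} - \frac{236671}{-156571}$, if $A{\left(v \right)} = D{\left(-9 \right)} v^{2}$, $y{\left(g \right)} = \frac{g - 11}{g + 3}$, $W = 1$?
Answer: $- \frac{5655566675}{1095997} \approx -5160.2$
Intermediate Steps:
$D{\left(F \right)} = 4 + 2 F$ ($D{\left(F \right)} = 2 \left(1 F + 2\right) = 2 \left(F + 2\right) = 2 \left(2 + F\right) = 4 + 2 F$)
$y{\left(g \right)} = \frac{-11 + g}{3 + g}$
$A{\left(v \right)} = - 14 v^{2}$ ($A{\left(v \right)} = \left(4 + 2 \left(-9\right)\right) v^{2} = \left(4 - 18\right) v^{2} = - 14 v^{2}$)
$\frac{451650}{A{\left(y{\left(1 \right)} \right)}} - \frac{236671}{-156571} = \frac{451650}{\left(-14\right) \left(\frac{-11 + 1}{3 + 1}\right)^{2}} - \frac{236671}{-156571} = \frac{451650}{\left(-14\right) \left(\frac{1}{4} \left(-10\right)\right)^{2}} - - \frac{236671}{156571} = \frac{451650}{\left(-14\right) \left(\frac{1}{4} \left(-10\right)\right)^{2}} + \frac{236671}{156571} = \frac{451650}{\left(-14\right) \left(- \frac{5}{2}\right)^{2}} + \frac{236671}{156571} = \frac{451650}{\left(-14\right) \frac{25}{4}} + \frac{236671}{156571} = \frac{451650}{- \frac{175}{2}} + \frac{236671}{156571} = 451650 \left(- \frac{2}{175}\right) + \frac{236671}{156571} = - \frac{36132}{7} + \frac{236671}{156571} = - \frac{5655566675}{1095997}$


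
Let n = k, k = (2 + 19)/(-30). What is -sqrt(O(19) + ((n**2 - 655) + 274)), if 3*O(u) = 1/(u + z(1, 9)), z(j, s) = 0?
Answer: -I*sqrt(123621999)/570 ≈ -19.506*I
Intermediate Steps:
k = -7/10 (k = 21*(-1/30) = -7/10 ≈ -0.70000)
n = -7/10 ≈ -0.70000
O(u) = 1/(3*u) (O(u) = 1/(3*(u + 0)) = 1/(3*u))
-sqrt(O(19) + ((n**2 - 655) + 274)) = -sqrt((1/3)/19 + (((-7/10)**2 - 655) + 274)) = -sqrt((1/3)*(1/19) + ((49/100 - 655) + 274)) = -sqrt(1/57 + (-65451/100 + 274)) = -sqrt(1/57 - 38051/100) = -sqrt(-2168807/5700) = -I*sqrt(123621999)/570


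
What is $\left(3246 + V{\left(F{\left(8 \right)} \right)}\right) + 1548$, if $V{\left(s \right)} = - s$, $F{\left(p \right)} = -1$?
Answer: $4795$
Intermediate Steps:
$\left(3246 + V{\left(F{\left(8 \right)} \right)}\right) + 1548 = \left(3246 - -1\right) + 1548 = \left(3246 + 1\right) + 1548 = 3247 + 1548 = 4795$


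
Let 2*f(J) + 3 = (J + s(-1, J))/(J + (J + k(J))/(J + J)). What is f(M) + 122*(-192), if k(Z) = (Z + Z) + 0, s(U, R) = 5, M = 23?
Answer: -327949/14 ≈ -23425.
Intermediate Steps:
k(Z) = 2*Z (k(Z) = 2*Z + 0 = 2*Z)
f(J) = -3/2 + (5 + J)/(2*(3/2 + J)) (f(J) = -3/2 + ((J + 5)/(J + (J + 2*J)/(J + J)))/2 = -3/2 + ((5 + J)/(J + (3*J)/((2*J))))/2 = -3/2 + ((5 + J)/(J + (3*J)*(1/(2*J))))/2 = -3/2 + ((5 + J)/(J + 3/2))/2 = -3/2 + ((5 + J)/(3/2 + J))/2 = -3/2 + (5 + J)/(2*(3/2 + J)))
f(M) + 122*(-192) = (1 - 4*23)/(2*(3 + 2*23)) + 122*(-192) = (1 - 92)/(2*(3 + 46)) - 23424 = (½)*(-91)/49 - 23424 = (½)*(1/49)*(-91) - 23424 = -13/14 - 23424 = -327949/14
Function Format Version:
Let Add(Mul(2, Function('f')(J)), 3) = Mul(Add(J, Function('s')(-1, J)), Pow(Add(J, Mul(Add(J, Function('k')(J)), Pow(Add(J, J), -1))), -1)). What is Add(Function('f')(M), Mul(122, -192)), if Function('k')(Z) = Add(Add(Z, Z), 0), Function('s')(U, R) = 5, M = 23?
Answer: Rational(-327949, 14) ≈ -23425.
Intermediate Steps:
Function('k')(Z) = Mul(2, Z) (Function('k')(Z) = Add(Mul(2, Z), 0) = Mul(2, Z))
Function('f')(J) = Add(Rational(-3, 2), Mul(Rational(1, 2), Pow(Add(Rational(3, 2), J), -1), Add(5, J))) (Function('f')(J) = Add(Rational(-3, 2), Mul(Rational(1, 2), Mul(Add(J, 5), Pow(Add(J, Mul(Add(J, Mul(2, J)), Pow(Add(J, J), -1))), -1)))) = Add(Rational(-3, 2), Mul(Rational(1, 2), Mul(Add(5, J), Pow(Add(J, Mul(Mul(3, J), Pow(Mul(2, J), -1))), -1)))) = Add(Rational(-3, 2), Mul(Rational(1, 2), Mul(Add(5, J), Pow(Add(J, Mul(Mul(3, J), Mul(Rational(1, 2), Pow(J, -1)))), -1)))) = Add(Rational(-3, 2), Mul(Rational(1, 2), Mul(Add(5, J), Pow(Add(J, Rational(3, 2)), -1)))) = Add(Rational(-3, 2), Mul(Rational(1, 2), Mul(Add(5, J), Pow(Add(Rational(3, 2), J), -1)))) = Add(Rational(-3, 2), Mul(Rational(1, 2), Mul(Pow(Add(Rational(3, 2), J), -1), Add(5, J)))) = Add(Rational(-3, 2), Mul(Rational(1, 2), Pow(Add(Rational(3, 2), J), -1), Add(5, J))))
Add(Function('f')(M), Mul(122, -192)) = Add(Mul(Rational(1, 2), Pow(Add(3, Mul(2, 23)), -1), Add(1, Mul(-4, 23))), Mul(122, -192)) = Add(Mul(Rational(1, 2), Pow(Add(3, 46), -1), Add(1, -92)), -23424) = Add(Mul(Rational(1, 2), Pow(49, -1), -91), -23424) = Add(Mul(Rational(1, 2), Rational(1, 49), -91), -23424) = Add(Rational(-13, 14), -23424) = Rational(-327949, 14)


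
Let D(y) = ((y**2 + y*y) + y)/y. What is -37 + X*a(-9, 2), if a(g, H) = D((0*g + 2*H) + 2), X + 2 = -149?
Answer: -2000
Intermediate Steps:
X = -151 (X = -2 - 149 = -151)
D(y) = (y + 2*y**2)/y (D(y) = ((y**2 + y**2) + y)/y = (2*y**2 + y)/y = (y + 2*y**2)/y)
a(g, H) = 5 + 4*H (a(g, H) = 1 + 2*((0*g + 2*H) + 2) = 1 + 2*((0 + 2*H) + 2) = 1 + 2*(2*H + 2) = 1 + 2*(2 + 2*H) = 1 + (4 + 4*H) = 5 + 4*H)
-37 + X*a(-9, 2) = -37 - 151*(5 + 4*2) = -37 - 151*(5 + 8) = -37 - 151*13 = -37 - 1963 = -2000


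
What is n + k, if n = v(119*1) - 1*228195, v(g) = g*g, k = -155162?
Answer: -369196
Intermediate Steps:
v(g) = g**2
n = -214034 (n = (119*1)**2 - 1*228195 = 119**2 - 228195 = 14161 - 228195 = -214034)
n + k = -214034 - 155162 = -369196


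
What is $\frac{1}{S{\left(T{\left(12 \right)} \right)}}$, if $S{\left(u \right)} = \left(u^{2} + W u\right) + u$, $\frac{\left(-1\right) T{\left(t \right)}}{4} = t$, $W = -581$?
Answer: $\frac{1}{30144} \approx 3.3174 \cdot 10^{-5}$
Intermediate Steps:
$T{\left(t \right)} = - 4 t$
$S{\left(u \right)} = u^{2} - 580 u$ ($S{\left(u \right)} = \left(u^{2} - 581 u\right) + u = u^{2} - 580 u$)
$\frac{1}{S{\left(T{\left(12 \right)} \right)}} = \frac{1}{\left(-4\right) 12 \left(-580 - 48\right)} = \frac{1}{\left(-48\right) \left(-580 - 48\right)} = \frac{1}{\left(-48\right) \left(-628\right)} = \frac{1}{30144}$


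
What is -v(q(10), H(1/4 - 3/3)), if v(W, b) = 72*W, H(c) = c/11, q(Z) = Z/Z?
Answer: -72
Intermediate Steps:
q(Z) = 1
H(c) = c/11 (H(c) = c*(1/11) = c/11)
-v(q(10), H(1/4 - 3/3)) = -72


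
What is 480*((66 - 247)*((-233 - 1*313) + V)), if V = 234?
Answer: 27106560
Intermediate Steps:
480*((66 - 247)*((-233 - 1*313) + V)) = 480*((66 - 247)*((-233 - 1*313) + 234)) = 480*(-181*((-233 - 313) + 234)) = 480*(-181*(-546 + 234)) = 480*(-181*(-312)) = 480*56472 = 27106560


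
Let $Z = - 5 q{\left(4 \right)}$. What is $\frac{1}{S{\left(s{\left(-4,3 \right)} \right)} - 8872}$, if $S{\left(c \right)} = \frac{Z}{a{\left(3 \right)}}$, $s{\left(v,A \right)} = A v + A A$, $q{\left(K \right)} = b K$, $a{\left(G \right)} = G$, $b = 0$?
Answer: $- \frac{1}{8872} \approx -0.00011271$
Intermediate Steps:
$q{\left(K \right)} = 0$ ($q{\left(K \right)} = 0 K = 0$)
$s{\left(v,A \right)} = A^{2} + A v$ ($s{\left(v,A \right)} = A v + A^{2} = A^{2} + A v$)
$Z = 0$ ($Z = \left(-5\right) 0 = 0$)
$S{\left(c \right)} = 0$ ($S{\left(c \right)} = \frac{0}{3} = 0 \cdot \frac{1}{3} = 0$)
$\frac{1}{S{\left(s{\left(-4,3 \right)} \right)} - 8872} = \frac{1}{0 - 8872} = \frac{1}{-8872} = - \frac{1}{8872}$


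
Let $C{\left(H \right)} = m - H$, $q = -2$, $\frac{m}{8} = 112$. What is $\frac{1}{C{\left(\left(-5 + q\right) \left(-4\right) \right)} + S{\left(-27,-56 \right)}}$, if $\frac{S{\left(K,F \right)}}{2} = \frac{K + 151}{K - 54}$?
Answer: $\frac{81}{70060} \approx 0.0011562$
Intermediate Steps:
$S{\left(K,F \right)} = \frac{2 \left(151 + K\right)}{-54 + K}$ ($S{\left(K,F \right)} = 2 \frac{K + 151}{K - 54} = 2 \frac{151 + K}{-54 + K} = \frac{2 \left(151 + K\right)}{-54 + K}$)
$m = 896$ ($m = 8 \cdot 112 = 896$)
$C{\left(H \right)} = 896 - H$
$\frac{1}{C{\left(\left(-5 + q\right) \left(-4\right) \right)} + S{\left(-27,-56 \right)}} = \frac{1}{\left(896 - \left(-5 - 2\right) \left(-4\right)\right) + \frac{2 \left(151 - 27\right)}{-54 - 27}} = \frac{1}{\left(896 - \left(-7\right) \left(-4\right)\right) + 2 \frac{1}{-81} \cdot 124} = \frac{1}{\left(896 - 28\right) + 2 \left(- \frac{1}{81}\right) 124} = \frac{1}{\left(896 - 28\right) - \frac{248}{81}} = \frac{1}{868 - \frac{248}{81}} = \frac{1}{\frac{70060}{81}} = \frac{81}{70060}$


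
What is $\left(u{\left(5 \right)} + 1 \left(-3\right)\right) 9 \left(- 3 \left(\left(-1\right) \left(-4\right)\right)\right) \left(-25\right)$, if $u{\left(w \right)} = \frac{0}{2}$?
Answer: $-8100$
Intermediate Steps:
$u{\left(w \right)} = 0$ ($u{\left(w \right)} = 0 \cdot \frac{1}{2} = 0$)
$\left(u{\left(5 \right)} + 1 \left(-3\right)\right) 9 \left(- 3 \left(\left(-1\right) \left(-4\right)\right)\right) \left(-25\right) = \left(0 + 1 \left(-3\right)\right) 9 \left(- 3 \left(\left(-1\right) \left(-4\right)\right)\right) \left(-25\right) = \left(0 - 3\right) 9 \left(\left(-3\right) 4\right) \left(-25\right) = \left(-3\right) 9 \left(-12\right) \left(-25\right) = \left(-27\right) \left(-12\right) \left(-25\right) = 324 \left(-25\right) = -8100$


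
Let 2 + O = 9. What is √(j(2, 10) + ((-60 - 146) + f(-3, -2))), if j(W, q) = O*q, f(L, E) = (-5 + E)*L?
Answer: I*√115 ≈ 10.724*I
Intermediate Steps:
O = 7 (O = -2 + 9 = 7)
f(L, E) = L*(-5 + E)
j(W, q) = 7*q
√(j(2, 10) + ((-60 - 146) + f(-3, -2))) = √(7*10 + ((-60 - 146) - 3*(-5 - 2))) = √(70 + (-206 - 3*(-7))) = √(70 + (-206 + 21)) = √(70 - 185) = √(-115) = I*√115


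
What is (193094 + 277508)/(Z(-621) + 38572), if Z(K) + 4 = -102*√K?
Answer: 1512514828/124495959 + 4000117*I*√69/41498653 ≈ 12.149 + 0.80069*I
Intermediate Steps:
Z(K) = -4 - 102*√K
(193094 + 277508)/(Z(-621) + 38572) = (193094 + 277508)/((-4 - 306*I*√69) + 38572) = 470602/((-4 - 306*I*√69) + 38572) = 470602/(38568 - 306*I*√69)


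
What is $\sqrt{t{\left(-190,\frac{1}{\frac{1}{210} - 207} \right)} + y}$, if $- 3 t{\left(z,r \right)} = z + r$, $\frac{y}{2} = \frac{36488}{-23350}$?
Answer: $\frac{4 \sqrt{348916555722828531}}{304500345} \approx 7.7595$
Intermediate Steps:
$y = - \frac{36488}{11675}$ ($y = 2 \frac{36488}{-23350} = 2 \cdot 36488 \left(- \frac{1}{23350}\right) = 2 \left(- \frac{18244}{11675}\right) = - \frac{36488}{11675} \approx -3.1253$)
$t{\left(z,r \right)} = - \frac{r}{3} - \frac{z}{3}$ ($t{\left(z,r \right)} = - \frac{z + r}{3} = - \frac{r + z}{3} = - \frac{r}{3} - \frac{z}{3}$)
$\sqrt{t{\left(-190,\frac{1}{\frac{1}{210} - 207} \right)} + y} = \sqrt{\left(- \frac{1}{3 \left(\frac{1}{210} - 207\right)} - - \frac{190}{3}\right) - \frac{36488}{11675}} = \sqrt{\left(- \frac{1}{3 \left(\frac{1}{210} - 207\right)} + \frac{190}{3}\right) - \frac{36488}{11675}} = \sqrt{\left(- \frac{1}{3 \left(- \frac{43469}{210}\right)} + \frac{190}{3}\right) - \frac{36488}{11675}} = \sqrt{\left(\left(- \frac{1}{3}\right) \left(- \frac{210}{43469}\right) + \frac{190}{3}\right) - \frac{36488}{11675}} = \sqrt{\left(\frac{70}{43469} + \frac{190}{3}\right) - \frac{36488}{11675}} = \sqrt{\frac{8259320}{130407} - \frac{36488}{11675}} = \sqrt{\frac{91669270384}{1522501725}} = \frac{4 \sqrt{348916555722828531}}{304500345}$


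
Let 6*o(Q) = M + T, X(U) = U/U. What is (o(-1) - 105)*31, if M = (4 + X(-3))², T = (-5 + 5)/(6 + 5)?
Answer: -18755/6 ≈ -3125.8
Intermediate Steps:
X(U) = 1
T = 0 (T = 0/11 = 0*(1/11) = 0)
M = 25 (M = (4 + 1)² = 5² = 25)
o(Q) = 25/6 (o(Q) = (25 + 0)/6 = (⅙)*25 = 25/6)
(o(-1) - 105)*31 = (25/6 - 105)*31 = -605/6*31 = -18755/6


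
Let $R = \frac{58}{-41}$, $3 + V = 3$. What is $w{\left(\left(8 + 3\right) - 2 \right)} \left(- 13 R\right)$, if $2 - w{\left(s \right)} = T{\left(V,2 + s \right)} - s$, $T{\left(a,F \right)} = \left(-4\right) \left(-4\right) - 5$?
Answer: $0$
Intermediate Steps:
$V = 0$ ($V = -3 + 3 = 0$)
$T{\left(a,F \right)} = 11$ ($T{\left(a,F \right)} = 16 - 5 = 11$)
$R = - \frac{58}{41}$ ($R = 58 \left(- \frac{1}{41}\right) = - \frac{58}{41} \approx -1.4146$)
$w{\left(s \right)} = -9 + s$ ($w{\left(s \right)} = 2 - \left(11 - s\right) = 2 + \left(-11 + s\right) = -9 + s$)
$w{\left(\left(8 + 3\right) - 2 \right)} \left(- 13 R\right) = \left(-9 + \left(\left(8 + 3\right) - 2\right)\right) \left(\left(-13\right) \left(- \frac{58}{41}\right)\right) = \left(-9 + \left(11 - 2\right)\right) \frac{754}{41} = \left(-9 + 9\right) \frac{754}{41} = 0 \cdot \frac{754}{41} = 0$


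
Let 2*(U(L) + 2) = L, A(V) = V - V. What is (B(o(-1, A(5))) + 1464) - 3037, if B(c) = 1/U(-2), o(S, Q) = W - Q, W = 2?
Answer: -4720/3 ≈ -1573.3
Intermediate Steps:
A(V) = 0
U(L) = -2 + L/2
o(S, Q) = 2 - Q
B(c) = -⅓ (B(c) = 1/(-2 + (½)*(-2)) = 1/(-2 - 1) = 1/(-3) = -⅓)
(B(o(-1, A(5))) + 1464) - 3037 = (-⅓ + 1464) - 3037 = 4391/3 - 3037 = -4720/3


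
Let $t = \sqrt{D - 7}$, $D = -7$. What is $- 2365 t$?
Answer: $- 2365 i \sqrt{14} \approx - 8849.0 i$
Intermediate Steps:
$t = i \sqrt{14}$ ($t = \sqrt{-7 - 7} = \sqrt{-14} = i \sqrt{14} \approx 3.7417 i$)
$- 2365 t = - 2365 i \sqrt{14}$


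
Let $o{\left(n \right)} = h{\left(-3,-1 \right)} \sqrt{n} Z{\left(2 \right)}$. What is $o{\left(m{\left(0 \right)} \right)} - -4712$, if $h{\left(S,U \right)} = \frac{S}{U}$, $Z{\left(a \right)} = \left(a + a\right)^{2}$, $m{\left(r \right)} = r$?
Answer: $4712$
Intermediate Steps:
$Z{\left(a \right)} = 4 a^{2}$ ($Z{\left(a \right)} = \left(2 a\right)^{2} = 4 a^{2}$)
$o{\left(n \right)} = 48 \sqrt{n}$ ($o{\left(n \right)} = - \frac{3}{-1} \sqrt{n} 4 \cdot 2^{2} = \left(-3\right) \left(-1\right) \sqrt{n} 4 \cdot 4 = 3 \sqrt{n} 16 = 48 \sqrt{n}$)
$o{\left(m{\left(0 \right)} \right)} - -4712 = 48 \sqrt{0} - -4712 = 48 \cdot 0 + 4712 = 0 + 4712 = 4712$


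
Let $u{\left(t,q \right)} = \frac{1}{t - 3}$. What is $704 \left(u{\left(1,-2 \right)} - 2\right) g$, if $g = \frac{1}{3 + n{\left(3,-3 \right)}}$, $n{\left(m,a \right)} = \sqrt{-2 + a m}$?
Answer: $-264 + 88 i \sqrt{11} \approx -264.0 + 291.86 i$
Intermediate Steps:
$u{\left(t,q \right)} = \frac{1}{-3 + t}$
$g = \frac{1}{3 + i \sqrt{11}}$ ($g = \frac{1}{3 + \sqrt{-2 - 9}} = \frac{1}{3 + \sqrt{-11}} = \frac{1}{3 + i \sqrt{11}} \approx 0.15 - 0.16583 i$)
$704 \left(u{\left(1,-2 \right)} - 2\right) g = 704 \left(\frac{1}{-3 + 1} - 2\right) \left(\frac{3}{20} - \frac{i \sqrt{11}}{20}\right) = 704 \left(\frac{1}{-2} - 2\right) \left(\frac{3}{20} - \frac{i \sqrt{11}}{20}\right) = 704 \left(- \frac{1}{2} - 2\right) \left(\frac{3}{20} - \frac{i \sqrt{11}}{20}\right) = 704 \left(- \frac{5 \left(\frac{3}{20} - \frac{i \sqrt{11}}{20}\right)}{2}\right) = 704 \left(- \frac{3}{8} + \frac{i \sqrt{11}}{8}\right) = -264 + 88 i \sqrt{11}$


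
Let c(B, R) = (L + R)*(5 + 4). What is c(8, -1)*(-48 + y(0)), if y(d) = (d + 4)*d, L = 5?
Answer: -1728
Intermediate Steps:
c(B, R) = 45 + 9*R (c(B, R) = (5 + R)*(5 + 4) = (5 + R)*9 = 45 + 9*R)
y(d) = d*(4 + d) (y(d) = (4 + d)*d = d*(4 + d))
c(8, -1)*(-48 + y(0)) = (45 + 9*(-1))*(-48 + 0*(4 + 0)) = (45 - 9)*(-48 + 0*4) = 36*(-48 + 0) = 36*(-48) = -1728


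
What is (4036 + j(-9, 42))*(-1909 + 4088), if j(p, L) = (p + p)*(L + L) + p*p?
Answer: 5676295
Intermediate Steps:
j(p, L) = p² + 4*L*p (j(p, L) = (2*p)*(2*L) + p² = 4*L*p + p² = p² + 4*L*p)
(4036 + j(-9, 42))*(-1909 + 4088) = (4036 - 9*(-9 + 4*42))*(-1909 + 4088) = (4036 - 9*(-9 + 168))*2179 = (4036 - 9*159)*2179 = (4036 - 1431)*2179 = 2605*2179 = 5676295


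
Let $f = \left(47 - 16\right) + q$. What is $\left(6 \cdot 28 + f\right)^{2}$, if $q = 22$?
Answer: $48841$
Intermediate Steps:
$f = 53$ ($f = \left(47 - 16\right) + 22 = 31 + 22 = 53$)
$\left(6 \cdot 28 + f\right)^{2} = \left(6 \cdot 28 + 53\right)^{2} = \left(168 + 53\right)^{2} = 221^{2} = 48841$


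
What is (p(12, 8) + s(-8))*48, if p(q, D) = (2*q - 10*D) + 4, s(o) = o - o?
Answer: -2496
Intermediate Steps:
s(o) = 0
p(q, D) = 4 - 10*D + 2*q (p(q, D) = (-10*D + 2*q) + 4 = 4 - 10*D + 2*q)
(p(12, 8) + s(-8))*48 = ((4 - 10*8 + 2*12) + 0)*48 = ((4 - 80 + 24) + 0)*48 = (-52 + 0)*48 = -52*48 = -2496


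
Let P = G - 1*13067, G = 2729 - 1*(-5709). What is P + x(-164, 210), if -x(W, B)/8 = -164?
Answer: -3317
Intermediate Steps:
x(W, B) = 1312 (x(W, B) = -8*(-164) = 1312)
G = 8438 (G = 2729 + 5709 = 8438)
P = -4629 (P = 8438 - 1*13067 = 8438 - 13067 = -4629)
P + x(-164, 210) = -4629 + 1312 = -3317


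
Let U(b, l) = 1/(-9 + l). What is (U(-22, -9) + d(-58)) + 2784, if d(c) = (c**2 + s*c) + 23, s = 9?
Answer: 101681/18 ≈ 5648.9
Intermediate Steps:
d(c) = 23 + c**2 + 9*c (d(c) = (c**2 + 9*c) + 23 = 23 + c**2 + 9*c)
(U(-22, -9) + d(-58)) + 2784 = (1/(-9 - 9) + (23 + (-58)**2 + 9*(-58))) + 2784 = (1/(-18) + (23 + 3364 - 522)) + 2784 = (-1/18 + 2865) + 2784 = 51569/18 + 2784 = 101681/18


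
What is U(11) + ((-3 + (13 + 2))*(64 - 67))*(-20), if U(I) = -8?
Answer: 712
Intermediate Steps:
U(11) + ((-3 + (13 + 2))*(64 - 67))*(-20) = -8 + ((-3 + (13 + 2))*(64 - 67))*(-20) = -8 + ((-3 + 15)*(-3))*(-20) = -8 + (12*(-3))*(-20) = -8 - 36*(-20) = -8 + 720 = 712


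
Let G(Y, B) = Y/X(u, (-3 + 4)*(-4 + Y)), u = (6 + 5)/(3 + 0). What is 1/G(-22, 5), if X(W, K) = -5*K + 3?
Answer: -133/22 ≈ -6.0455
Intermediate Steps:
u = 11/3 ≈ 3.6667
X(W, K) = 3 - 5*K
G(Y, B) = Y/(23 - 5*Y) (G(Y, B) = Y/(3 - 5*(-3 + 4)*(-4 + Y)) = Y/(3 - 5*(-4 + Y)) = Y/(3 + (20 - 5*Y)) = Y/(23 - 5*Y))
1/G(-22, 5) = 1/(-1*(-22)/(-23 + 5*(-22))) = 1/(-1*(-22)/(-23 - 110)) = 1/(-1*(-22)/(-133)) = 1/(-1*(-22)*(-1/133)) = 1/(-22/133) = -133/22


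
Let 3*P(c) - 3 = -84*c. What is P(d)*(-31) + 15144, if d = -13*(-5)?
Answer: 71533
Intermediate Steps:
d = 65
P(c) = 1 - 28*c (P(c) = 1 + (-84*c)/3 = 1 - 28*c)
P(d)*(-31) + 15144 = (1 - 28*65)*(-31) + 15144 = (1 - 1820)*(-31) + 15144 = -1819*(-31) + 15144 = 56389 + 15144 = 71533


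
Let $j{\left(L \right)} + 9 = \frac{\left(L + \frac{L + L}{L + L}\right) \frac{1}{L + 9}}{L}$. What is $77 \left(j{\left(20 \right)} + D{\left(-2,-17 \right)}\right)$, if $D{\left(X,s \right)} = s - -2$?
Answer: $- \frac{1070223}{580} \approx -1845.2$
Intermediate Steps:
$D{\left(X,s \right)} = 2 + s$ ($D{\left(X,s \right)} = s + 2 = 2 + s$)
$j{\left(L \right)} = -9 + \frac{1 + L}{L \left(9 + L\right)}$ ($j{\left(L \right)} = -9 + \frac{\left(L + \frac{L + L}{L + L}\right) \frac{1}{L + 9}}{L} = -9 + \frac{\left(L + \frac{2 L}{2 L}\right) \frac{1}{9 + L}}{L} = -9 + \frac{\left(L + 2 L \frac{1}{2 L}\right) \frac{1}{9 + L}}{L} = -9 + \frac{\left(L + 1\right) \frac{1}{9 + L}}{L} = -9 + \frac{\left(1 + L\right) \frac{1}{9 + L}}{L} = -9 + \frac{\frac{1}{9 + L} \left(1 + L\right)}{L} = -9 + \frac{1 + L}{L \left(9 + L\right)}$)
$77 \left(j{\left(20 \right)} + D{\left(-2,-17 \right)}\right) = 77 \left(\frac{1 - 1600 - 9 \cdot 20^{2}}{20 \left(9 + 20\right)} + \left(2 - 17\right)\right) = 77 \left(\frac{1 - 1600 - 3600}{20 \cdot 29} - 15\right) = 77 \left(\frac{1}{20} \cdot \frac{1}{29} \left(1 - 1600 - 3600\right) - 15\right) = 77 \left(\frac{1}{20} \cdot \frac{1}{29} \left(-5199\right) - 15\right) = 77 \left(- \frac{5199}{580} - 15\right) = 77 \left(- \frac{13899}{580}\right) = - \frac{1070223}{580}$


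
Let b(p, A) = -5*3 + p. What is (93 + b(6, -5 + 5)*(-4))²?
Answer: 16641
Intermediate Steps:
b(p, A) = -15 + p
(93 + b(6, -5 + 5)*(-4))² = (93 + (-15 + 6)*(-4))² = (93 - 9*(-4))² = (93 + 36)² = 129² = 16641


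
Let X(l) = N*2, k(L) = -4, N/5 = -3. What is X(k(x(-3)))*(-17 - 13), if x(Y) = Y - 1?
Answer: 900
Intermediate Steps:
x(Y) = -1 + Y
N = -15 (N = 5*(-3) = -15)
X(l) = -30 (X(l) = -15*2 = -30)
X(k(x(-3)))*(-17 - 13) = -30*(-17 - 13) = -30*(-30) = 900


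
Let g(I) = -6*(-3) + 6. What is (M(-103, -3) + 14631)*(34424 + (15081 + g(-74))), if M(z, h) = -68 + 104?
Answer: 726441843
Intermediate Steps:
g(I) = 24 (g(I) = 18 + 6 = 24)
M(z, h) = 36
(M(-103, -3) + 14631)*(34424 + (15081 + g(-74))) = (36 + 14631)*(34424 + (15081 + 24)) = 14667*(34424 + 15105) = 14667*49529 = 726441843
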